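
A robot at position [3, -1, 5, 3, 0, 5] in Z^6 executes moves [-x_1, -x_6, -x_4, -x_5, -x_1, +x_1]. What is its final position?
(2, -1, 5, 2, -1, 4)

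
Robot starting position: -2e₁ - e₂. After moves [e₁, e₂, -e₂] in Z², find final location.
(-1, -1)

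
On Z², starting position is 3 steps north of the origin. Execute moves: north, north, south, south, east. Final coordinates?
(1, 3)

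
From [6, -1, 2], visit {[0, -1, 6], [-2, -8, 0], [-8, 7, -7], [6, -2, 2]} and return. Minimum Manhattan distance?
84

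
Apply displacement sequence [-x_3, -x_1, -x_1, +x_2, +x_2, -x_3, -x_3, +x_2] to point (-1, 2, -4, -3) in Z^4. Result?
(-3, 5, -7, -3)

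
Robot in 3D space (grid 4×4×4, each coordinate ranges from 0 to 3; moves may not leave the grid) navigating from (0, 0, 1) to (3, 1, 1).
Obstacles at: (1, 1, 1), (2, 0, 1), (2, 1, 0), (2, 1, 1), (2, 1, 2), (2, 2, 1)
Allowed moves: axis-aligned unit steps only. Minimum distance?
6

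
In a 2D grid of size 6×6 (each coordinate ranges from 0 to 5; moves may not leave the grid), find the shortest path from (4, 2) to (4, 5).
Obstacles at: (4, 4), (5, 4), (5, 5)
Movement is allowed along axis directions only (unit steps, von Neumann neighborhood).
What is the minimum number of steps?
5
(one shortest path: (4, 2) → (3, 2) → (3, 3) → (3, 4) → (3, 5) → (4, 5))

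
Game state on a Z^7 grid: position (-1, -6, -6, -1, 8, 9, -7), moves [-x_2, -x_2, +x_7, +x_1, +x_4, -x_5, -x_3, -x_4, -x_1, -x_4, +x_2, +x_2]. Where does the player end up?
(-1, -6, -7, -2, 7, 9, -6)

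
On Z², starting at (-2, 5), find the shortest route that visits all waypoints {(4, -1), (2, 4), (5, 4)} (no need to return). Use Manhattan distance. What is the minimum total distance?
14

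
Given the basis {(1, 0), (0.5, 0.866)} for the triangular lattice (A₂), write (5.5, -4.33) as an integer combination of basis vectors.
8b₁ - 5b₂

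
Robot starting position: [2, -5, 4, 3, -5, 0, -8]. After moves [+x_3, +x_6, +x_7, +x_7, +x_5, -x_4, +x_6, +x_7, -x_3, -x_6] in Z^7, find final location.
(2, -5, 4, 2, -4, 1, -5)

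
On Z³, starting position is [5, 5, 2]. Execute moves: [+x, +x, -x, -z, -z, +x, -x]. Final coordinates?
(6, 5, 0)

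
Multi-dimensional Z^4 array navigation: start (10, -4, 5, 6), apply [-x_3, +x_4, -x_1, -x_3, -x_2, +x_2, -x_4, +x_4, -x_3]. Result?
(9, -4, 2, 7)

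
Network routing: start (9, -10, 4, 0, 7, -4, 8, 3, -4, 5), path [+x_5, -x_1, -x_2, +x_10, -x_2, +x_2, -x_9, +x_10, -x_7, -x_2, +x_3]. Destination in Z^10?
(8, -12, 5, 0, 8, -4, 7, 3, -5, 7)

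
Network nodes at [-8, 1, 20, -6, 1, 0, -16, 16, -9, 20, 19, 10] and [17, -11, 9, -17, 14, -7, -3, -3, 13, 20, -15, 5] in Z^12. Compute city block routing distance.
172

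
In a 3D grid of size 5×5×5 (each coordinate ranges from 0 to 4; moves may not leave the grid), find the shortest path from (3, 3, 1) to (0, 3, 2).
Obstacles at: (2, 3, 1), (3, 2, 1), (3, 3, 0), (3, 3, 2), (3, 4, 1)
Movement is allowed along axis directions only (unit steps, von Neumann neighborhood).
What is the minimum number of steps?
8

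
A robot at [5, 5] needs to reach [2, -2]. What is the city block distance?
10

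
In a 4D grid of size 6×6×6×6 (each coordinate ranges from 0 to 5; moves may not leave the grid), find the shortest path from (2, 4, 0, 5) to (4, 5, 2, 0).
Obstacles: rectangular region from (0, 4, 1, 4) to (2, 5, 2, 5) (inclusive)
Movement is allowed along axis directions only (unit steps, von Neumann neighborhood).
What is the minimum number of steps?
10
(one shortest path: (2, 4, 0, 5) → (3, 4, 0, 5) → (4, 4, 0, 5) → (4, 5, 0, 5) → (4, 5, 1, 5) → (4, 5, 2, 5) → (4, 5, 2, 4) → (4, 5, 2, 3) → (4, 5, 2, 2) → (4, 5, 2, 1) → (4, 5, 2, 0))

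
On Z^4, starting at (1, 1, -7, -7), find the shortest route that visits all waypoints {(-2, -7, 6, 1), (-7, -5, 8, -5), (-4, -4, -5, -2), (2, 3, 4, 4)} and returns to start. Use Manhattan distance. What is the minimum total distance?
96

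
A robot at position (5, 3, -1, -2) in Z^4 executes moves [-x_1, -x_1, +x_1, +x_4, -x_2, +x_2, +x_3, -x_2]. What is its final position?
(4, 2, 0, -1)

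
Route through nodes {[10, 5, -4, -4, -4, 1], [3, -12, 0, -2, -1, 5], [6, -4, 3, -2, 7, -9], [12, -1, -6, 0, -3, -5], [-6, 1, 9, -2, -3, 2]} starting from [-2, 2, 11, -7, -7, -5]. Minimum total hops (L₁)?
150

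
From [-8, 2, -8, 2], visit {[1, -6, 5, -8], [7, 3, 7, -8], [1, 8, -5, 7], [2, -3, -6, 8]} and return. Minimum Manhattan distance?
126
(one optimal route: (-8, 2, -8, 2) → (7, 3, 7, -8) → (1, -6, 5, -8) → (2, -3, -6, 8) → (1, 8, -5, 7) → (-8, 2, -8, 2))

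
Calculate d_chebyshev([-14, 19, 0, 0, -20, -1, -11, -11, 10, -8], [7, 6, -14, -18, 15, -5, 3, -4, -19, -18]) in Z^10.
35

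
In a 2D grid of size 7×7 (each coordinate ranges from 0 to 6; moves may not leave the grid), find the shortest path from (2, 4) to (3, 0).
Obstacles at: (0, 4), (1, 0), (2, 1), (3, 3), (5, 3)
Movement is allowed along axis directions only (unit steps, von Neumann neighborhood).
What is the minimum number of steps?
5
(one shortest path: (2, 4) → (2, 3) → (2, 2) → (3, 2) → (3, 1) → (3, 0))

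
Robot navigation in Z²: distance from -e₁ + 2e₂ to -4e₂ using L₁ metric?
7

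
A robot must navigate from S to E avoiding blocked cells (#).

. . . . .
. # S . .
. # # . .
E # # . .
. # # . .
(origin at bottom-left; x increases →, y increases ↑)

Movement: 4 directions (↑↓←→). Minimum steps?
6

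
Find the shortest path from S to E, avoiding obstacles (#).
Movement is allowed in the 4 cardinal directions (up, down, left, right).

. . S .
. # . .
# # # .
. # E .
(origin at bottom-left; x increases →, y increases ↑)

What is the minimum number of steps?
5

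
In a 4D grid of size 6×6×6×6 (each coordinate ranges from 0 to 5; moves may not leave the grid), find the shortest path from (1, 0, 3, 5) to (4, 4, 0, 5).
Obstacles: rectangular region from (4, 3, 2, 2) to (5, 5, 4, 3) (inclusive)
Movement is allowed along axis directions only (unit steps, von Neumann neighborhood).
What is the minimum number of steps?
10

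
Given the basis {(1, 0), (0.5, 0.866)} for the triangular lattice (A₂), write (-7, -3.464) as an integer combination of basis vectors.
-5b₁ - 4b₂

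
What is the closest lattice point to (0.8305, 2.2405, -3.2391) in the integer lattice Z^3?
(1, 2, -3)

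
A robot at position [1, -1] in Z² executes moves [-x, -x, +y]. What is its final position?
(-1, 0)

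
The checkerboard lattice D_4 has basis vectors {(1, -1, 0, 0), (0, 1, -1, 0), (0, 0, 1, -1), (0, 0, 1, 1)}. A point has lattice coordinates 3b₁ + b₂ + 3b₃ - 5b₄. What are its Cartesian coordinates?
(3, -2, -3, -8)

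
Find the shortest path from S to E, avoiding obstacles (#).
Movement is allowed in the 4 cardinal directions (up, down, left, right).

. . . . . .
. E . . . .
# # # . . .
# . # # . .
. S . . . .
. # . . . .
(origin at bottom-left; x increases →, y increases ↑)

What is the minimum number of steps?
9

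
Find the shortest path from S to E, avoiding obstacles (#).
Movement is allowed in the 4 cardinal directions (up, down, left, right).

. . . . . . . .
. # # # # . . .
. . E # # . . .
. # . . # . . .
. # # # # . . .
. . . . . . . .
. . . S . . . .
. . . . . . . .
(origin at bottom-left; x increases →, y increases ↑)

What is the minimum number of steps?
9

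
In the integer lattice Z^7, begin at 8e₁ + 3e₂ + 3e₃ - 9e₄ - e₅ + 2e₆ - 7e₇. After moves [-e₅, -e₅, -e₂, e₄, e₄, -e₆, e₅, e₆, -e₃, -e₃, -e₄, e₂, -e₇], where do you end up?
(8, 3, 1, -8, -2, 2, -8)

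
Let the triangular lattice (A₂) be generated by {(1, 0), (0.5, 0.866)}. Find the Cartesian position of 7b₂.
(3.5, 6.062)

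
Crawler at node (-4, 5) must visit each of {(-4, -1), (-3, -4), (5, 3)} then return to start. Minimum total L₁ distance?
36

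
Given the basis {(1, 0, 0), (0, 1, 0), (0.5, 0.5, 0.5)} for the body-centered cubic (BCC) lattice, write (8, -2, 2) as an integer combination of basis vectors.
6b₁ - 4b₂ + 4b₃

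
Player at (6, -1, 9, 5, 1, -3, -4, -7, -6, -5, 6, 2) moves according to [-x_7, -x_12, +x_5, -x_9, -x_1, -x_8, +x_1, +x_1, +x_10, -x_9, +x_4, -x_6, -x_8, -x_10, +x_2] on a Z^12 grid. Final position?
(7, 0, 9, 6, 2, -4, -5, -9, -8, -5, 6, 1)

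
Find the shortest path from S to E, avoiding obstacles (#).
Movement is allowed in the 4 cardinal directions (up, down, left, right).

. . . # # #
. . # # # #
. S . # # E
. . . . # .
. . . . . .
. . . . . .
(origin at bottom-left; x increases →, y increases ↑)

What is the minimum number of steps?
8
(one shortest path: (1, 3) → (2, 3) → (2, 2) → (3, 2) → (3, 1) → (4, 1) → (5, 1) → (5, 2) → (5, 3))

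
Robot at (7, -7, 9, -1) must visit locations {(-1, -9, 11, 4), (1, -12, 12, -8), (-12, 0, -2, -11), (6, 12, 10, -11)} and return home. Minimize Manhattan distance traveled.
150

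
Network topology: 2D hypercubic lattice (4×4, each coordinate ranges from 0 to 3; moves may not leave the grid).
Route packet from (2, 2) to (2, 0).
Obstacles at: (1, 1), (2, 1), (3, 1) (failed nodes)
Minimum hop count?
6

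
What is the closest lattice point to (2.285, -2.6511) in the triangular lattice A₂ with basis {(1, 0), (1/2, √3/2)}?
(2.5, -2.598)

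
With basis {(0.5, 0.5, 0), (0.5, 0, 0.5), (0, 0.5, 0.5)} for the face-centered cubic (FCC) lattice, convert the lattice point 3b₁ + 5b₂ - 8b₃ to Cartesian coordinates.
(4, -2.5, -1.5)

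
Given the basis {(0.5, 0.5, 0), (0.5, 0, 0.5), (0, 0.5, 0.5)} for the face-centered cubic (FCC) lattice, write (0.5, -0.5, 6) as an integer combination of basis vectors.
-6b₁ + 7b₂ + 5b₃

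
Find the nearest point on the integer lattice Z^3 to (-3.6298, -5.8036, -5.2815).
(-4, -6, -5)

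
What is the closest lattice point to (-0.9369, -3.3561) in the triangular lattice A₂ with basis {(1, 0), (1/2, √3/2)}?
(-1, -3.464)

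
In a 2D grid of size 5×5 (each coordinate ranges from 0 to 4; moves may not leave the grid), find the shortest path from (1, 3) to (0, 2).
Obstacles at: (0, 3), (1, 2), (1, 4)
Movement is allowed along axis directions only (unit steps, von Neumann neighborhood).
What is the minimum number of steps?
6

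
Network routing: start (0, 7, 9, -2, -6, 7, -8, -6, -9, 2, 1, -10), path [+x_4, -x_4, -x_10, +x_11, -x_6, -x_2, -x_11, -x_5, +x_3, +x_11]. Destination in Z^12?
(0, 6, 10, -2, -7, 6, -8, -6, -9, 1, 2, -10)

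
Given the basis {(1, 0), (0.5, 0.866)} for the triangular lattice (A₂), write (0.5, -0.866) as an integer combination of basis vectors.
b₁ - b₂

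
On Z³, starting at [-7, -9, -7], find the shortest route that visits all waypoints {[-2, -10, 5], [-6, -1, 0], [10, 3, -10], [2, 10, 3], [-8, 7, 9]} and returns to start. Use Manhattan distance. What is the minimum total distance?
134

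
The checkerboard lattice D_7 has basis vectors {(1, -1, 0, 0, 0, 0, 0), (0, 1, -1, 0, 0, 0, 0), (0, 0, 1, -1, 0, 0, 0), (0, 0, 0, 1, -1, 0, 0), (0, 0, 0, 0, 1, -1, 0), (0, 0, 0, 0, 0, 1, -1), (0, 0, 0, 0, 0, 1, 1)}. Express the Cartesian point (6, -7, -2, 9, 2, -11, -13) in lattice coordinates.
6b₁ - b₂ - 3b₃ + 6b₄ + 8b₅ + 5b₆ - 8b₇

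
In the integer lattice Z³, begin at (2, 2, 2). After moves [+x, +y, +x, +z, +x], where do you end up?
(5, 3, 3)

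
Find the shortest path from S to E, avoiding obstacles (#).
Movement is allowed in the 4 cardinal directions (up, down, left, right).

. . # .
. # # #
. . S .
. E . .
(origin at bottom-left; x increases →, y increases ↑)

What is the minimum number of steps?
2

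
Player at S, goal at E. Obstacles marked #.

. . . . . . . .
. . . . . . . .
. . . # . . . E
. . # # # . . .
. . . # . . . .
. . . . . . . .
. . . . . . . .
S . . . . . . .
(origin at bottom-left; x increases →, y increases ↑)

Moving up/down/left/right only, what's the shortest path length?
12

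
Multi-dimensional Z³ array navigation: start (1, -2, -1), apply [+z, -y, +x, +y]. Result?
(2, -2, 0)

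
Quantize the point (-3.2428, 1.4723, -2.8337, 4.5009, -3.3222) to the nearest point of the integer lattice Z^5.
(-3, 1, -3, 5, -3)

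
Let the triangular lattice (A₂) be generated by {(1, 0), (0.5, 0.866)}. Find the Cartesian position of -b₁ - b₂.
(-1.5, -0.866)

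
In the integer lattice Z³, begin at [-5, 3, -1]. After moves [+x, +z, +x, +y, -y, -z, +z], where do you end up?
(-3, 3, 0)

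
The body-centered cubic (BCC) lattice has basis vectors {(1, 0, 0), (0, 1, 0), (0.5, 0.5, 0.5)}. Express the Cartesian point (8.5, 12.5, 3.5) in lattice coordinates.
5b₁ + 9b₂ + 7b₃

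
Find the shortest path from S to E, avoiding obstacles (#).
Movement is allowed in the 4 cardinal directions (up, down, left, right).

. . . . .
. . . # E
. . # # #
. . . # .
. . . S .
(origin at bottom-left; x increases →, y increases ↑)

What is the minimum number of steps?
10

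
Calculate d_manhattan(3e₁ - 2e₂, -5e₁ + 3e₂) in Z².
13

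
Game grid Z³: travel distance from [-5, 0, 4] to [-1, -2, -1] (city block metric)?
11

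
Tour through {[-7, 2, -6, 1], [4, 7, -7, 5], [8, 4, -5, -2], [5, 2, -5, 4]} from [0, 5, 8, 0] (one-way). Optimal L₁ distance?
65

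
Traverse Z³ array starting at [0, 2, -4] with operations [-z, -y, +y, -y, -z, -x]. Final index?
(-1, 1, -6)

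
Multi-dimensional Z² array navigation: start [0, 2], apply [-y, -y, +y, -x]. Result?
(-1, 1)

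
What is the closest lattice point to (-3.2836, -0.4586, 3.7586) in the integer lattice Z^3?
(-3, 0, 4)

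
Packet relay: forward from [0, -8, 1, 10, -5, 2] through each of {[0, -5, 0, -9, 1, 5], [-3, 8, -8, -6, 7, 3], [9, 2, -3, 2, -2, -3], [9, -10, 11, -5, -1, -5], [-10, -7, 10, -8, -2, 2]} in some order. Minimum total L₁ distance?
173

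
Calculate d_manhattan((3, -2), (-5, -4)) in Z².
10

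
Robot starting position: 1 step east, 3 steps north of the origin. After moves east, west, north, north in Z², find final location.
(1, 5)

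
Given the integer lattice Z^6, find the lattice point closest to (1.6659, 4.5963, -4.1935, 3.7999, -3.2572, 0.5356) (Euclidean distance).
(2, 5, -4, 4, -3, 1)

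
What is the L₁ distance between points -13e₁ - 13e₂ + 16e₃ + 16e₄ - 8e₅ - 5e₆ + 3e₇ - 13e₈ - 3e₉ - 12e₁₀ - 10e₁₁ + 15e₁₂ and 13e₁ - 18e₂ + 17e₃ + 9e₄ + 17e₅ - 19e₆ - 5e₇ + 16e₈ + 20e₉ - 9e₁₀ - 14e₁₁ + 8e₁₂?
152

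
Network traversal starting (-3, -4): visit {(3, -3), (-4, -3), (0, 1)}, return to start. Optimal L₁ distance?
24
(one optimal route: (-3, -4) → (3, -3) → (0, 1) → (-4, -3) → (-3, -4))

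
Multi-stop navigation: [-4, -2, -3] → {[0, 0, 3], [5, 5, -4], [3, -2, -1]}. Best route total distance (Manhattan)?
33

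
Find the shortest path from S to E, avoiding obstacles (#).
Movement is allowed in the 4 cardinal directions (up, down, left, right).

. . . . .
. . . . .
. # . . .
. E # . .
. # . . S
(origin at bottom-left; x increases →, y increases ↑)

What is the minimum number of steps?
10
(one shortest path: (4, 0) → (3, 0) → (3, 1) → (3, 2) → (2, 2) → (2, 3) → (1, 3) → (0, 3) → (0, 2) → (0, 1) → (1, 1))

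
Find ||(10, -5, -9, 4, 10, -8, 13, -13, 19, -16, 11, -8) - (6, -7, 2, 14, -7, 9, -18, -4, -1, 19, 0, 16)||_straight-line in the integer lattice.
64.6761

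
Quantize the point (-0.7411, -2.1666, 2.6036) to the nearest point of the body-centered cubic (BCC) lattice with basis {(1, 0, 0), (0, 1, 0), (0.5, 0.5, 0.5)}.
(-0.5, -2.5, 2.5)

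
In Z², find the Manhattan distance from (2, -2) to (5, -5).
6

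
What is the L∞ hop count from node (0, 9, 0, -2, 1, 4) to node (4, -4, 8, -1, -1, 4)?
13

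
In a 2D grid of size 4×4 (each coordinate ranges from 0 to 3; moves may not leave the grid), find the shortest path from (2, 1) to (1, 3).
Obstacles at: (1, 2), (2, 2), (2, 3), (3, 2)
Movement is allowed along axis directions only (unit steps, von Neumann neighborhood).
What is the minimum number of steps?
5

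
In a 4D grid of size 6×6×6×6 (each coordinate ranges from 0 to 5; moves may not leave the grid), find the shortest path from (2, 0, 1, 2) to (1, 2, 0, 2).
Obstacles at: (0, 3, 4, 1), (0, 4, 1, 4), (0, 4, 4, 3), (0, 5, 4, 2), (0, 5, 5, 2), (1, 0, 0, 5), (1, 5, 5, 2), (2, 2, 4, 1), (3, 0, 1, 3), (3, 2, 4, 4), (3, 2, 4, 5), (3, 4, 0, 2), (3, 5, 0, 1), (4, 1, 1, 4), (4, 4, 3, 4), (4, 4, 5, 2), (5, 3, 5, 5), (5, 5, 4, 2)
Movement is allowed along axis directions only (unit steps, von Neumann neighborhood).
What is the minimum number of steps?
4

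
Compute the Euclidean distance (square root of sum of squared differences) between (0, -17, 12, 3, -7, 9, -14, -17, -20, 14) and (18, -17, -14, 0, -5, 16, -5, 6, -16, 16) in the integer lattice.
41.1339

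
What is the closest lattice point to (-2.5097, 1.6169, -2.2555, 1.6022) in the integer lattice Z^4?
(-3, 2, -2, 2)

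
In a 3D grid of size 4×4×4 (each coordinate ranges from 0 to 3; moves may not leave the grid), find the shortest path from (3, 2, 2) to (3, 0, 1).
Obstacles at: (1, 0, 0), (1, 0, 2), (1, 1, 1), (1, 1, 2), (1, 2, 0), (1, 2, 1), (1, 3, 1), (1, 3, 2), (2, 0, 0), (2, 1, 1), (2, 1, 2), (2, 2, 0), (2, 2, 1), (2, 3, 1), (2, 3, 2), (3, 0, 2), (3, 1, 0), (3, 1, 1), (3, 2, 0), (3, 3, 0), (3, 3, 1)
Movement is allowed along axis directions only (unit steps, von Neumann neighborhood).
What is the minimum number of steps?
7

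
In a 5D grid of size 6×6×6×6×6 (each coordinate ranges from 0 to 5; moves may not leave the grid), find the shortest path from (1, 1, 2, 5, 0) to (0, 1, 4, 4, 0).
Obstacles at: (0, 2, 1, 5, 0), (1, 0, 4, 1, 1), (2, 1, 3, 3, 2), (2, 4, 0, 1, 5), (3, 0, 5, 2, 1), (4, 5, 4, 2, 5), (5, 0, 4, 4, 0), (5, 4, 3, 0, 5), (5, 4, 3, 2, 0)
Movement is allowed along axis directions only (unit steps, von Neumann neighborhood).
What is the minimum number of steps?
4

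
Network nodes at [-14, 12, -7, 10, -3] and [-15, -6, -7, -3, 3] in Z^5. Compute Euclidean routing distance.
23.0217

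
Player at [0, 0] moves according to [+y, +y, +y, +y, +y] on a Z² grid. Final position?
(0, 5)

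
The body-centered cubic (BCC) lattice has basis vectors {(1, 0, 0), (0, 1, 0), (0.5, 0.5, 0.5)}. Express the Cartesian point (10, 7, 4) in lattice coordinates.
6b₁ + 3b₂ + 8b₃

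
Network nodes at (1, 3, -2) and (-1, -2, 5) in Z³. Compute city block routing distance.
14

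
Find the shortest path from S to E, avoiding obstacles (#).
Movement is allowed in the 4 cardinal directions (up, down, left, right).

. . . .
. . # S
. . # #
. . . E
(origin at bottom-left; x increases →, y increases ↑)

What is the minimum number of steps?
8
(one shortest path: (3, 2) → (3, 3) → (2, 3) → (1, 3) → (1, 2) → (1, 1) → (1, 0) → (2, 0) → (3, 0))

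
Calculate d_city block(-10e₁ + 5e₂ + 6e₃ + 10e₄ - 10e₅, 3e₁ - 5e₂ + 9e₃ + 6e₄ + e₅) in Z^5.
41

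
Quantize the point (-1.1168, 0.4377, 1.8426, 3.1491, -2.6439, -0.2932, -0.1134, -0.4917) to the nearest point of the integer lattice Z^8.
(-1, 0, 2, 3, -3, 0, 0, 0)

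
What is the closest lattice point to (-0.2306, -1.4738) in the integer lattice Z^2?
(0, -1)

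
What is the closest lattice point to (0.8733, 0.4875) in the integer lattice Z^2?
(1, 0)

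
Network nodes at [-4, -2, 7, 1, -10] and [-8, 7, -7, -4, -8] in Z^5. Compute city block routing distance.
34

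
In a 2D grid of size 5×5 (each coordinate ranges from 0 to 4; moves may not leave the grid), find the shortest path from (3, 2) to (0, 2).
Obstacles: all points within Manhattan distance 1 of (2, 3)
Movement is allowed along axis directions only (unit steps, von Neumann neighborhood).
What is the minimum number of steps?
5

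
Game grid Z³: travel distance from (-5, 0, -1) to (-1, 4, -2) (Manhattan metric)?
9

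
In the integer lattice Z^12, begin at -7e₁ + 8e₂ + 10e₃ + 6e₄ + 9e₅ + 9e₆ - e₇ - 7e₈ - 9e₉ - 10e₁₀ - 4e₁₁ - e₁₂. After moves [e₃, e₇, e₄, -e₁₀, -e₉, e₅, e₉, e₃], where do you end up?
(-7, 8, 12, 7, 10, 9, 0, -7, -9, -11, -4, -1)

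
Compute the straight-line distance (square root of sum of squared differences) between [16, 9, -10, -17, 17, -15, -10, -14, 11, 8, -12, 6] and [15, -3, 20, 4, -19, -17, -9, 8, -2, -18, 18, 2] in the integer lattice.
70.9366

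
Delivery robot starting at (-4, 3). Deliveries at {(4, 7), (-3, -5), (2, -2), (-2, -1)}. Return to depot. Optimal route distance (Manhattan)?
42
(one optimal route: (-4, 3) → (4, 7) → (2, -2) → (-3, -5) → (-2, -1) → (-4, 3))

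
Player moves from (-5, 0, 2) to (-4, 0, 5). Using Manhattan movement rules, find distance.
4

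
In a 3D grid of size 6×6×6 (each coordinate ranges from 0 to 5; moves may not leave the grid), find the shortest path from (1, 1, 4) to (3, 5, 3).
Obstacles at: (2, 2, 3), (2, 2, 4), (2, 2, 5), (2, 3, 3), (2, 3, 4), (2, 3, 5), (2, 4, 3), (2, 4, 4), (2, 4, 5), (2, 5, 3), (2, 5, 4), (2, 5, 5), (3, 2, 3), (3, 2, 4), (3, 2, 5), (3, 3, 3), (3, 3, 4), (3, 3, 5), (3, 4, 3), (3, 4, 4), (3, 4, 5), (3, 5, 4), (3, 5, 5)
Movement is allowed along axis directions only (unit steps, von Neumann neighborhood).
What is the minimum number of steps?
9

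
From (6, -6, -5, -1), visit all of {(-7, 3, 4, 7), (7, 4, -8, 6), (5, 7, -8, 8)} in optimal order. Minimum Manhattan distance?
57
(one optimal route: (6, -6, -5, -1) → (7, 4, -8, 6) → (5, 7, -8, 8) → (-7, 3, 4, 7))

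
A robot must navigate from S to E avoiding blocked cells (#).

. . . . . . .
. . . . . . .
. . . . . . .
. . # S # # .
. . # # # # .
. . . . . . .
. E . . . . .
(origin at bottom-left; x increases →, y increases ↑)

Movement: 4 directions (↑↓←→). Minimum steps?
7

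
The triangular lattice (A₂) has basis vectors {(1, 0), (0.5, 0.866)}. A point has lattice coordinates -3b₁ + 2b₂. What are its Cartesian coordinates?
(-2, 1.732)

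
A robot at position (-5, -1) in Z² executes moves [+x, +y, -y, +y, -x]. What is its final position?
(-5, 0)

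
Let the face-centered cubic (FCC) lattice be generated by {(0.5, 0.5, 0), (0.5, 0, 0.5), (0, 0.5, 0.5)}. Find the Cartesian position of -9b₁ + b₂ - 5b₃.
(-4, -7, -2)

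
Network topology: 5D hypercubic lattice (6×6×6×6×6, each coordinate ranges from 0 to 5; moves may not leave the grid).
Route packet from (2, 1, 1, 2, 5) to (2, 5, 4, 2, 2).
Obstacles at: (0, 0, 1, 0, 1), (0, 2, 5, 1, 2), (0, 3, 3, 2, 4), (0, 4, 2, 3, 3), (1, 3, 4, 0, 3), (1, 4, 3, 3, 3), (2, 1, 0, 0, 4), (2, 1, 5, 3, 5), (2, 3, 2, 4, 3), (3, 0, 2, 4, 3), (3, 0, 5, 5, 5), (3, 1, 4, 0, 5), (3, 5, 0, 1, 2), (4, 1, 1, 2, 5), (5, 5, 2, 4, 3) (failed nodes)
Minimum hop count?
10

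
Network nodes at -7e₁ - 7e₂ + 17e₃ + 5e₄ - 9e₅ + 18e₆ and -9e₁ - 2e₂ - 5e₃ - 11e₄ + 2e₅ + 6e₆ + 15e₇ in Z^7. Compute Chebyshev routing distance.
22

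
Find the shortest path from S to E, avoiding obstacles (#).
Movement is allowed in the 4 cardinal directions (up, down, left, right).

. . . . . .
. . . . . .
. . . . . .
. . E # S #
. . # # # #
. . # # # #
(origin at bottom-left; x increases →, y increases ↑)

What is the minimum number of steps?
4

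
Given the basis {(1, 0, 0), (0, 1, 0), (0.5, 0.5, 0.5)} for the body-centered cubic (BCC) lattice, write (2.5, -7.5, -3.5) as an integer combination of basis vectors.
6b₁ - 4b₂ - 7b₃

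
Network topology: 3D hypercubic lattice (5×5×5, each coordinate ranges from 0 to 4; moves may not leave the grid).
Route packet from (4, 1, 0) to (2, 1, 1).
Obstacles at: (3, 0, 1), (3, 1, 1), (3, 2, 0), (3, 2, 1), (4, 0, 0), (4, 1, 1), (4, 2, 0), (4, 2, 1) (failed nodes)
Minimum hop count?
3
(one shortest path: (4, 1, 0) → (3, 1, 0) → (2, 1, 0) → (2, 1, 1))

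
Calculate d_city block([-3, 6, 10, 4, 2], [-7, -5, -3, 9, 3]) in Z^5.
34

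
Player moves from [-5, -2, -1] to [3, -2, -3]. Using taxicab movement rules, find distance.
10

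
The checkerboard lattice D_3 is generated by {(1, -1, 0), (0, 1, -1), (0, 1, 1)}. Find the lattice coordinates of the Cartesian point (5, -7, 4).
5b₁ - 3b₂ + b₃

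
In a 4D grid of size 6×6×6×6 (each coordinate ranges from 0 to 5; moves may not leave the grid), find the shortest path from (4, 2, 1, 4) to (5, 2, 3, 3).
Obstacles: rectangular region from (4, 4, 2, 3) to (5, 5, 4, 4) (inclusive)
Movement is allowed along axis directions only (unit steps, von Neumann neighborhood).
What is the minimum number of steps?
4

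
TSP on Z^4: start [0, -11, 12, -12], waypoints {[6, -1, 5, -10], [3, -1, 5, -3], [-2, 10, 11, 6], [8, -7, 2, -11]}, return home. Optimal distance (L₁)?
118
(one optimal route: (0, -11, 12, -12) → (-2, 10, 11, 6) → (3, -1, 5, -3) → (6, -1, 5, -10) → (8, -7, 2, -11) → (0, -11, 12, -12))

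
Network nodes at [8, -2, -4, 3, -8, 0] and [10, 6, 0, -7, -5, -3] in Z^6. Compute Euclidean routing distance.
14.2127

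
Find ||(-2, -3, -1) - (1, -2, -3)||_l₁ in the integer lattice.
6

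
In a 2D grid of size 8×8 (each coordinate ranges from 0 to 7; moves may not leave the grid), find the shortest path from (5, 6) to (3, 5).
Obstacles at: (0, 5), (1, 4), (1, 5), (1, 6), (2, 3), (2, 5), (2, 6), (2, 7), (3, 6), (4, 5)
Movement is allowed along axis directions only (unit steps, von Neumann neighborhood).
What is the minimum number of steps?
5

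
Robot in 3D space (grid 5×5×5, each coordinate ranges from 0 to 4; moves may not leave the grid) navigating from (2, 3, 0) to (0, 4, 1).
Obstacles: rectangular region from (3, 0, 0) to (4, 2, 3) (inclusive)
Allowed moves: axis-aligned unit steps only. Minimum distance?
4
(one shortest path: (2, 3, 0) → (1, 3, 0) → (0, 3, 0) → (0, 4, 0) → (0, 4, 1))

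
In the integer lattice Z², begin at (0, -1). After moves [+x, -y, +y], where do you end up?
(1, -1)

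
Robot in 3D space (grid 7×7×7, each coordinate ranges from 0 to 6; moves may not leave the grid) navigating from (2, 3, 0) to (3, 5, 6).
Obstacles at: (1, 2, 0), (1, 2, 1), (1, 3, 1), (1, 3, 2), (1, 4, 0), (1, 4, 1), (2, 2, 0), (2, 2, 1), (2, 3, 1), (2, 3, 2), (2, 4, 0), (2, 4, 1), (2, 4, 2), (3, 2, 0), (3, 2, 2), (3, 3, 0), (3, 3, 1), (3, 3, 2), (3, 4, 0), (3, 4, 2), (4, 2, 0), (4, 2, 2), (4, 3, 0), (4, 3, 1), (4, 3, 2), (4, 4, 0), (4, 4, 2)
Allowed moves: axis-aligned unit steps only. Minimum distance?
13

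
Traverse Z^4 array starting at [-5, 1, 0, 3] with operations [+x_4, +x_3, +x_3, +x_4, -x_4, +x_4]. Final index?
(-5, 1, 2, 5)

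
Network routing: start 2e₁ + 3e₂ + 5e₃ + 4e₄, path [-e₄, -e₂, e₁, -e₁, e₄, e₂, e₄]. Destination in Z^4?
(2, 3, 5, 5)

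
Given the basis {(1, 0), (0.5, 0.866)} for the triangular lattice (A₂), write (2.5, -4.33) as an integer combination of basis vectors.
5b₁ - 5b₂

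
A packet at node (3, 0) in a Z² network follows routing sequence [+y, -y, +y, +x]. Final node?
(4, 1)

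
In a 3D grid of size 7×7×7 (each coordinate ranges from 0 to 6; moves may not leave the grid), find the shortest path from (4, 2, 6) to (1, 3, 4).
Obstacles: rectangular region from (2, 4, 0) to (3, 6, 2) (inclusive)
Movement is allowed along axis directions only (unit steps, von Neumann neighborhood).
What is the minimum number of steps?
6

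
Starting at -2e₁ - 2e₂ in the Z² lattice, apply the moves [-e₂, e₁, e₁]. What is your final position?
(0, -3)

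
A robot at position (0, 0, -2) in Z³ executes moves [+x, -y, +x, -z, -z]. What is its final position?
(2, -1, -4)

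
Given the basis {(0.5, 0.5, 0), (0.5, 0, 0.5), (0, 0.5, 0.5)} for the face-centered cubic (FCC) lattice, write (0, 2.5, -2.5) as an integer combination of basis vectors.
5b₁ - 5b₂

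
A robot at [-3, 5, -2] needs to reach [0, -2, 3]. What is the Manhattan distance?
15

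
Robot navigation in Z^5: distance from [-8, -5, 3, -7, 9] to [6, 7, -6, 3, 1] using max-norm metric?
14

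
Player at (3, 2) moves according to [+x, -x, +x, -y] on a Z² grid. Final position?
(4, 1)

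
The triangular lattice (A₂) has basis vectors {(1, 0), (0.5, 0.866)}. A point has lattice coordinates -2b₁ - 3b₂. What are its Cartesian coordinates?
(-3.5, -2.598)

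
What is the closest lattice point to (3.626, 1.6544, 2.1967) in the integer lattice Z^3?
(4, 2, 2)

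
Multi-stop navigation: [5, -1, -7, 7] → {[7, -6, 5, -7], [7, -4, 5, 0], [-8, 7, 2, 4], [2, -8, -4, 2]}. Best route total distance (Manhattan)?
85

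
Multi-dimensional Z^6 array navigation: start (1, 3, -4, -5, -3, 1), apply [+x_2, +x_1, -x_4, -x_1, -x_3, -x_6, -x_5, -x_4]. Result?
(1, 4, -5, -7, -4, 0)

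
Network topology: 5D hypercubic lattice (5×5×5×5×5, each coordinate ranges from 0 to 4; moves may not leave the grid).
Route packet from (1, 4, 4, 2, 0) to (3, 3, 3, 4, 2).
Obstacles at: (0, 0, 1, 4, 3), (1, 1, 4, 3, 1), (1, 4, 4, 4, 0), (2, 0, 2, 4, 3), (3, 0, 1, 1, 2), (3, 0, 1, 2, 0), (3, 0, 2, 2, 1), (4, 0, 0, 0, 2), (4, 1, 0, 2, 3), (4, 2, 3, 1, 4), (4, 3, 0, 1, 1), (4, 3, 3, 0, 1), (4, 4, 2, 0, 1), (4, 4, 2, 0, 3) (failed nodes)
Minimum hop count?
8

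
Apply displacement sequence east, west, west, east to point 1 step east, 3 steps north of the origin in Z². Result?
(1, 3)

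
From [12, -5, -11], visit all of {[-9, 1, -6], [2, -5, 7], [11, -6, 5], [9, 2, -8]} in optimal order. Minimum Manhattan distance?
76
(one optimal route: (12, -5, -11) → (9, 2, -8) → (-9, 1, -6) → (2, -5, 7) → (11, -6, 5))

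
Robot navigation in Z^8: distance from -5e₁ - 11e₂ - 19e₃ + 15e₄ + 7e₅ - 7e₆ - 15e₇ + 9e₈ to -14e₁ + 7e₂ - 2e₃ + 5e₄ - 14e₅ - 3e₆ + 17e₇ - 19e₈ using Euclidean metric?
55.3082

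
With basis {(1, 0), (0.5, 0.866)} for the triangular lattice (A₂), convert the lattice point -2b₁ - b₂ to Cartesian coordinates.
(-2.5, -0.866)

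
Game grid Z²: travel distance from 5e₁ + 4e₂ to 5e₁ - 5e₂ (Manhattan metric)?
9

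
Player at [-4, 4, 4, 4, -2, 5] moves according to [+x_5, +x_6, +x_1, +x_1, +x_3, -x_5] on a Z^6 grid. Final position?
(-2, 4, 5, 4, -2, 6)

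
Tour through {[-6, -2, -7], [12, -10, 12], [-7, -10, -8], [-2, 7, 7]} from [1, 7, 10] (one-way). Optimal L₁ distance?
82
(one optimal route: (1, 7, 10) → (-2, 7, 7) → (-6, -2, -7) → (-7, -10, -8) → (12, -10, 12))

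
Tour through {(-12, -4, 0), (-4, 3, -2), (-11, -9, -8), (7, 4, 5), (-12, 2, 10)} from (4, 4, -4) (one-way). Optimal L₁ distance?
82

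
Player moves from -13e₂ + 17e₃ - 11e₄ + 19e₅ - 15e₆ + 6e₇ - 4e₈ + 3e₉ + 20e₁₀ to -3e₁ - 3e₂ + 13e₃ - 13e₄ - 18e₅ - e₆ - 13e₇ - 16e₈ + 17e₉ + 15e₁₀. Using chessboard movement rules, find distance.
37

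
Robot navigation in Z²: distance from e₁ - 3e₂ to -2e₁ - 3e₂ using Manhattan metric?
3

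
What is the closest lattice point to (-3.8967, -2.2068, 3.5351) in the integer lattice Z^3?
(-4, -2, 4)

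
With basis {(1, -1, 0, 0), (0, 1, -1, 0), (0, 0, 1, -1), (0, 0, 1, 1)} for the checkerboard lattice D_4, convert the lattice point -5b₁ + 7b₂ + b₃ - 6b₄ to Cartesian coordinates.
(-5, 12, -12, -7)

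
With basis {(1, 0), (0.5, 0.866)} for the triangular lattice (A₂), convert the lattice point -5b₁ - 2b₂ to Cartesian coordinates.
(-6, -1.732)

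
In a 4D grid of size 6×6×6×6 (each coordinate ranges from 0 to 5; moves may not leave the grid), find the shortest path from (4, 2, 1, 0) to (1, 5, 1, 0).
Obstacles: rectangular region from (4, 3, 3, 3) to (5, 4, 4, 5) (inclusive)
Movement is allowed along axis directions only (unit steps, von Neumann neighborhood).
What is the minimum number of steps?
6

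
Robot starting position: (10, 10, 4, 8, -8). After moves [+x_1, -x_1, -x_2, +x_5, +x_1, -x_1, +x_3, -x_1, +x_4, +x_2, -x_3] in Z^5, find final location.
(9, 10, 4, 9, -7)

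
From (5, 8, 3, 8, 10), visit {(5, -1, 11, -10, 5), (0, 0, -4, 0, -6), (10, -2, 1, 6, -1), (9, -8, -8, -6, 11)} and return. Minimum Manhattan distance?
182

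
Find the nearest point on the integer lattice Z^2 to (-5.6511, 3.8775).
(-6, 4)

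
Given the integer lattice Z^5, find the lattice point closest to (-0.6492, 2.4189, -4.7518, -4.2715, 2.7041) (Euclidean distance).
(-1, 2, -5, -4, 3)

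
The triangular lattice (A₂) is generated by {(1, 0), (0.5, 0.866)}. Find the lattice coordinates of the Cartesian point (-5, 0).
-5b₁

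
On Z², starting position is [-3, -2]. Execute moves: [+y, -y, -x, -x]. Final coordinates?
(-5, -2)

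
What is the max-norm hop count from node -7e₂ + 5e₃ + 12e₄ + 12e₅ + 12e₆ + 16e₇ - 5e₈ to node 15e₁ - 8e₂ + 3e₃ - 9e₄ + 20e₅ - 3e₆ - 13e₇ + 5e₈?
29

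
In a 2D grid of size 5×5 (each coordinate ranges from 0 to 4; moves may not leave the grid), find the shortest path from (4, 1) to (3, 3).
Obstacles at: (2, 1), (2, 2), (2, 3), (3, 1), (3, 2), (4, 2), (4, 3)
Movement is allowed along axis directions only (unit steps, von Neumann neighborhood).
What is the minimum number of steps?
11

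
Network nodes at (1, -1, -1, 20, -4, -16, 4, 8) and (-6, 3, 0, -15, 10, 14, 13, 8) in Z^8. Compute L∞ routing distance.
35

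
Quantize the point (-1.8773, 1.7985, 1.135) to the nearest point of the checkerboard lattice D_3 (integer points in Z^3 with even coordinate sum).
(-2, 1, 1)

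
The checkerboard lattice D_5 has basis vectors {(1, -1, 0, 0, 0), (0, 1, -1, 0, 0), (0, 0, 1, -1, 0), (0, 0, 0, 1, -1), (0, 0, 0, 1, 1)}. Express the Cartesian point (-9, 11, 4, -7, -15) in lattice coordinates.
-9b₁ + 2b₂ + 6b₃ + 7b₄ - 8b₅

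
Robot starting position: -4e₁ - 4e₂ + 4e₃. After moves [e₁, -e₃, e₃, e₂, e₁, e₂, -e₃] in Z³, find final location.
(-2, -2, 3)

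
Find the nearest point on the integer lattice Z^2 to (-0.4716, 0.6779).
(0, 1)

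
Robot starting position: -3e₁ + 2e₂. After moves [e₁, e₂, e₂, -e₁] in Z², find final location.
(-3, 4)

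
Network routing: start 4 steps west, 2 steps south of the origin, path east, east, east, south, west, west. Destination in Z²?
(-3, -3)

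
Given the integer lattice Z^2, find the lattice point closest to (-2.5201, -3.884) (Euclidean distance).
(-3, -4)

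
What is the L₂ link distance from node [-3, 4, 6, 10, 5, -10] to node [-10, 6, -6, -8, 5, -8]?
22.9129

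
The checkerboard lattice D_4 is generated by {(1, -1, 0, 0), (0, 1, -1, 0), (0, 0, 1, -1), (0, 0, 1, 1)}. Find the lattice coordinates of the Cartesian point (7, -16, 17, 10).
7b₁ - 9b₂ - b₃ + 9b₄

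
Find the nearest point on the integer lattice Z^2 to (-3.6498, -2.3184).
(-4, -2)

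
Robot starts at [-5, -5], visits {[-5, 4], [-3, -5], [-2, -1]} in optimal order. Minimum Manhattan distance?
15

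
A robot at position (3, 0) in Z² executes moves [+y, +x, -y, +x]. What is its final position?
(5, 0)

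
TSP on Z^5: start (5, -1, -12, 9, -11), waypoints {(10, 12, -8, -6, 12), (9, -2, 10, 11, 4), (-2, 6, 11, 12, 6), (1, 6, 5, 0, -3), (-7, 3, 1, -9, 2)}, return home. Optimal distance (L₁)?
234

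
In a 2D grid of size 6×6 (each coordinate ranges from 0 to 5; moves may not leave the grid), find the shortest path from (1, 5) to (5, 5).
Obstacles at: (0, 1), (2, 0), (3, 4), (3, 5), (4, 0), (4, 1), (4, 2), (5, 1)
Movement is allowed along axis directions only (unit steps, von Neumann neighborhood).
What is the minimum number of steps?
8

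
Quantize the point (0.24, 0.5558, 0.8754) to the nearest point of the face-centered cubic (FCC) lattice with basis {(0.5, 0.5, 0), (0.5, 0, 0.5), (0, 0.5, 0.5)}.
(0.5, 0.5, 1)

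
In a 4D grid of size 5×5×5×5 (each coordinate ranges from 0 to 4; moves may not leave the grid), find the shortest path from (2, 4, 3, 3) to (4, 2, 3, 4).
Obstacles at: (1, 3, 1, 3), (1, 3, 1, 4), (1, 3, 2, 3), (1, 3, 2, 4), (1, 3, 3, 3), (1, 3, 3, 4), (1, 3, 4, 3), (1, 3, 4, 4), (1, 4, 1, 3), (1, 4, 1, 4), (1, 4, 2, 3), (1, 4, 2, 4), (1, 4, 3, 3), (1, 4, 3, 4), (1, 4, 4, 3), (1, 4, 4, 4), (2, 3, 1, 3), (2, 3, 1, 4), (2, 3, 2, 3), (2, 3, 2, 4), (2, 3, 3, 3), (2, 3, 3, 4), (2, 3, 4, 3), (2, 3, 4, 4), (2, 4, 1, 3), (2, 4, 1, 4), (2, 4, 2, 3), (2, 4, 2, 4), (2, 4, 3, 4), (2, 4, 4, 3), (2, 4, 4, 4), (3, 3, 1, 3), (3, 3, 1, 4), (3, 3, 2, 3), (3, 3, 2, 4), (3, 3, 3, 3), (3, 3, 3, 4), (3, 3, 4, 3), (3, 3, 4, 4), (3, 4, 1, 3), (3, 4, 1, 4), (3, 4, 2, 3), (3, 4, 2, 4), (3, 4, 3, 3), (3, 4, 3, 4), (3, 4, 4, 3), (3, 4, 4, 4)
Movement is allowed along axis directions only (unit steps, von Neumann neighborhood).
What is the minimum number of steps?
7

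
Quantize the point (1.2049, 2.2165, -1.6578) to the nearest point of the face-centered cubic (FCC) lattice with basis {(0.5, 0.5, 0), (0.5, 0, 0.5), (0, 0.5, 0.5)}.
(1, 2.5, -1.5)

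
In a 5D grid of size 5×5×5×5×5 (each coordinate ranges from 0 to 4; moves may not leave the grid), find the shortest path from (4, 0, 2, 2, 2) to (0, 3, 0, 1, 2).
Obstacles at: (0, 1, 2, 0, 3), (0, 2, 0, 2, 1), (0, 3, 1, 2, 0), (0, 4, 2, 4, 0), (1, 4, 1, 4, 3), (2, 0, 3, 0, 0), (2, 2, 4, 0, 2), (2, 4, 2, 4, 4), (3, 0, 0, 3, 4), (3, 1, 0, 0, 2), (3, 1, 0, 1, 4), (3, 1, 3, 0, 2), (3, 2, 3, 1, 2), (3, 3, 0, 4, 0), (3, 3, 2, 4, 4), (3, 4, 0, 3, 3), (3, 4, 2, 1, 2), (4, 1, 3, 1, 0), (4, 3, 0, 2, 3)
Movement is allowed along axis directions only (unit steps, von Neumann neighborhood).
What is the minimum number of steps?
10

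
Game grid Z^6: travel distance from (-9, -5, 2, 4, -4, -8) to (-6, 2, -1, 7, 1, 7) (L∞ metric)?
15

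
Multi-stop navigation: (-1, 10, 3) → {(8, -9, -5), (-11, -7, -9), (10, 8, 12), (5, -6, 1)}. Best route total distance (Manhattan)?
89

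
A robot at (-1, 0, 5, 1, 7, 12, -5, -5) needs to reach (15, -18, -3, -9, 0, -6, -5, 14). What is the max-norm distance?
19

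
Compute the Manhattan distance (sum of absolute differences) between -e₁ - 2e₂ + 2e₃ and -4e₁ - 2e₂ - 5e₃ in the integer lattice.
10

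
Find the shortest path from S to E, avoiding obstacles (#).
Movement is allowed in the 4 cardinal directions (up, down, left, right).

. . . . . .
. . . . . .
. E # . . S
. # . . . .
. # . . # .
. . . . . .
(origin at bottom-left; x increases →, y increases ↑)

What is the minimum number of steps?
6
(one shortest path: (5, 3) → (4, 3) → (3, 3) → (3, 4) → (2, 4) → (1, 4) → (1, 3))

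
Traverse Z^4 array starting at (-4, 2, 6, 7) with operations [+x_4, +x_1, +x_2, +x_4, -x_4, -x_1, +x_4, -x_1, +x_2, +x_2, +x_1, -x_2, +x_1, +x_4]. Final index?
(-3, 4, 6, 10)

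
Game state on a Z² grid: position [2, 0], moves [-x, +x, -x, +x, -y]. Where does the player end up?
(2, -1)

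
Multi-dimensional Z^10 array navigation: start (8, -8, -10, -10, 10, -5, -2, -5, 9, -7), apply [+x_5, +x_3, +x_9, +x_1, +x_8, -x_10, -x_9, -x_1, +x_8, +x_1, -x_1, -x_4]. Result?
(8, -8, -9, -11, 11, -5, -2, -3, 9, -8)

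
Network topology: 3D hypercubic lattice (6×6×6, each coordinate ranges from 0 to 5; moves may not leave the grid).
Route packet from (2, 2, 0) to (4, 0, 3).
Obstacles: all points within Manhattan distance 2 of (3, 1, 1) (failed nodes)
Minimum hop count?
9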